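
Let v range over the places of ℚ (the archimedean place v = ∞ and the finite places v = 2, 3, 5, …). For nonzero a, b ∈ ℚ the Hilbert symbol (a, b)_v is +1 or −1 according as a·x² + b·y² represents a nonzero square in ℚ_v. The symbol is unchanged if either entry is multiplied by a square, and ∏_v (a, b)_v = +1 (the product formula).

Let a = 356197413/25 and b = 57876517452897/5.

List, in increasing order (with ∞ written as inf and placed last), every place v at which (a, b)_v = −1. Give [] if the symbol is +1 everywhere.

(a, b) ≡ (7293, 85) mod (ℚ^×)²; places V = {2, 3, 5, 11, 13, 17, 23, ∞}.
(a,b)_23: α=0, u≡12; β=2, v≡8 (mod 23); (12|23)=+1, (8|23)=+1; sign (−1)^0·+1^2·+1^0 = +1.
(a,b)_5: α=-2, u≡3; β=-1, v≡2 (mod 5); (3|5)=-1, (2|5)=-1; sign (−1)^0·-1^-1·-1^-2 = -1.
(a,b)_3: α=1, u≡1; β=2, v≡1 (mod 3); (1|3)=+1, (1|3)=+1; sign (−1)^0·+1^2·+1^1 = +1.
(a,b)_13: α=3, u≡7; β=2, v≡6 (mod 13); (7|13)=-1, (6|13)=-1; sign (−1)^0·-1^2·-1^3 = -1.
(a,b)_2: α=0, β=0; u≡5, v≡5 (mod 8); ε(u)ε(v)=0·0, αω(v)=0·1, βω(u)=0·1; sum ≡ 0  ⇒  +1.
(a,b)_11: α=1, u≡1; β=4, v≡2 (mod 11); (1|11)=+1, (2|11)=-1; sign (−1)^0·+1^4·-1^1 = -1.
(a,b)_17: α=3, u≡8; β=3, v≡6 (mod 17); (8|17)=+1, (6|17)=-1; sign (−1)^0·+1^3·-1^3 = -1.
(a,b)_∞: sgn(7293)=+, sgn(85)=+, so +1.
|Ram(7293, 85)| = 4, even; anisotropic at {5, 11, 13, 17}.

[5, 11, 13, 17]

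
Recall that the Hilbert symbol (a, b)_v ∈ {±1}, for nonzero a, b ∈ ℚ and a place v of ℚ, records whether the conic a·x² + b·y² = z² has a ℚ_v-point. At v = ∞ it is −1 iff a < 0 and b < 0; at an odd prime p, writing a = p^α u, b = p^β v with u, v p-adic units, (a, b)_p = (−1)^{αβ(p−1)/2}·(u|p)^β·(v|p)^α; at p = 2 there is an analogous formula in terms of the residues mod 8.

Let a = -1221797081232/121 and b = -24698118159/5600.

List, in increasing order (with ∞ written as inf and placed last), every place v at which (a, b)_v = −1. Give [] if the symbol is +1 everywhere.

(a, b) ≡ (-217, -208754) mod (ℚ^×)²; places V = {2, 3, 5, 7, 11, 13, 31, 37, ∞}.
(a,b)_7: α=1, u≡4; β=-1, v≡3 (mod 7); (4|7)=+1, (3|7)=-1; sign (−1)^1·+1^-1·-1^1 = +1.
(a,b)_3: α=2, u≡2; β=4, v≡1 (mod 3); (2|3)=-1, (1|3)=+1; sign (−1)^0·-1^4·+1^2 = +1.
(a,b)_11: α=-2, u≡9; β=2, v≡3 (mod 11); (9|11)=+1, (3|11)=+1; sign (−1)^0·+1^2·+1^-2 = +1.
(a,b)_2: α=4, β=-5; u≡7, v≡7 (mod 8); ε(u)ε(v)=1·1, αω(v)=4·0, βω(u)=-5·0; sum ≡ 1  ⇒  -1.
(a,b)_31: α=1, u≡29; β=1, v≡6 (mod 31); (29|31)=-1, (6|31)=-1; sign (−1)^1·-1^1·-1^1 = -1.
(a,b)_13: α=4, u≡4; β=3, v≡12 (mod 13); (4|13)=+1, (12|13)=+1; sign (−1)^0·+1^3·+1^4 = +1.
(a,b)_37: α=2, u≡6; β=1, v≡14 (mod 37); (6|37)=-1, (14|37)=-1; sign (−1)^0·-1^1·-1^2 = -1.
(a,b)_5: α=0, u≡3; β=-2, v≡4 (mod 5); (3|5)=-1, (4|5)=+1; sign (−1)^0·-1^-2·+1^0 = +1.
(a,b)_∞: sgn(-217)=−, sgn(-208754)=−, so -1.
|Ram(-217, -208754)| = 4, even; anisotropic at {2, 31, 37, ∞}.

[2, 31, 37, inf]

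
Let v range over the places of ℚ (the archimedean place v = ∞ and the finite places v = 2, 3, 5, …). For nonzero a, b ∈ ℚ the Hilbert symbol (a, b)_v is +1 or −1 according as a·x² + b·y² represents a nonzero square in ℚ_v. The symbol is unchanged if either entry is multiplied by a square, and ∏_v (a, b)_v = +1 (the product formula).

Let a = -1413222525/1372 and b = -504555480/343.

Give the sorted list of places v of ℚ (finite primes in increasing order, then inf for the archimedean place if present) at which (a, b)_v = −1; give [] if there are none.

[2, 5, 7, inf]

(a, b) ≡ (-3003, -10010) mod (ℚ^×)²; places V = {2, 3, 5, 7, 11, 13, ∞}.
(a,b)_7: α=-3, u≡5; β=-3, v≡5 (mod 7); (5|7)=-1, (5|7)=-1; sign (−1)^1·-1^-3·-1^-3 = -1.
(a,b)_11: α=5, u≡10; β=3, v≡1 (mod 11); (10|11)=-1, (1|11)=+1; sign (−1)^1·-1^3·+1^5 = +1.
(a,b)_5: α=2, u≡2; β=1, v≡3 (mod 5); (2|5)=-1, (3|5)=-1; sign (−1)^0·-1^1·-1^2 = -1.
(a,b)_3: α=3, u≡1; β=6, v≡1 (mod 3); (1|3)=+1, (1|3)=+1; sign (−1)^0·+1^6·+1^3 = +1.
(a,b)_2: α=-2, β=3; u≡5, v≡3 (mod 8); ε(u)ε(v)=0·1, αω(v)=-2·1, βω(u)=3·1; sum ≡ 1  ⇒  -1.
(a,b)_∞: sgn(-3003)=−, sgn(-10010)=−, so -1.
(a,b)_13: α=1, u≡1; β=1, v≡12 (mod 13); (1|13)=+1, (12|13)=+1; sign (−1)^0·+1^1·+1^1 = +1.
|Ram(-3003, -10010)| = 4, even; anisotropic at {2, 5, 7, ∞}.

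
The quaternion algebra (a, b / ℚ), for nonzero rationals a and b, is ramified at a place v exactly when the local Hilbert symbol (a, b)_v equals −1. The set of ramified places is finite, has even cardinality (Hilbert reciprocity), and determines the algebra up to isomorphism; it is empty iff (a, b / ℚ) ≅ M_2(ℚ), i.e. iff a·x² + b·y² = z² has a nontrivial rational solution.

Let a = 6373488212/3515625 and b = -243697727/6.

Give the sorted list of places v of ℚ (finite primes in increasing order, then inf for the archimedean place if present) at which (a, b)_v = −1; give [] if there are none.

(a, b) ≡ (533, -29840538) mod (ℚ^×)²; places V = {2, 3, 5, 7, 13, 19, 31, 41, 43, ∞}.
(a,b)_2: α=2, β=-1; u≡5, v≡3 (mod 8); ε(u)ε(v)=0·1, αω(v)=2·1, βω(u)=-1·1; sum ≡ 1  ⇒  -1.
(a,b)_19: α=2, u≡6; β=0, v≡9 (mod 19); (6|19)=+1, (9|19)=+1; sign (−1)^0·+1^0·+1^2 = +1.
(a,b)_43: α=0, u≡14; β=1, v≡9 (mod 43); (14|43)=+1, (9|43)=+1; sign (−1)^0·+1^1·+1^0 = +1.
(a,b)_3: α=-2, u≡2; β=-1, v≡2 (mod 3); (2|3)=-1, (2|3)=-1; sign (−1)^0·-1^-1·-1^-2 = -1.
(a,b)_31: α=0, u≡23; β=1, v≡7 (mod 31); (23|31)=-1, (7|31)=+1; sign (−1)^0·-1^1·+1^0 = -1.
(a,b)_∞: sgn(533)=+, sgn(-29840538)=−, so +1.
(a,b)_7: α=2, u≡2; β=3, v≡3 (mod 7); (2|7)=+1, (3|7)=-1; sign (−1)^0·+1^3·-1^2 = +1.
(a,b)_13: α=3, u≡8; β=1, v≡10 (mod 13); (8|13)=-1, (10|13)=+1; sign (−1)^0·-1^1·+1^3 = -1.
(a,b)_41: α=1, u≡38; β=1, v≡35 (mod 41); (38|41)=-1, (35|41)=-1; sign (−1)^0·-1^1·-1^1 = +1.
(a,b)_5: α=-8, u≡3; β=0, v≡3 (mod 5); (3|5)=-1, (3|5)=-1; sign (−1)^0·-1^0·-1^-8 = +1.
Ram(533, -29840538) = {2, 3, 13, 31}; no ℚ_2-point on the conic.

[2, 3, 13, 31]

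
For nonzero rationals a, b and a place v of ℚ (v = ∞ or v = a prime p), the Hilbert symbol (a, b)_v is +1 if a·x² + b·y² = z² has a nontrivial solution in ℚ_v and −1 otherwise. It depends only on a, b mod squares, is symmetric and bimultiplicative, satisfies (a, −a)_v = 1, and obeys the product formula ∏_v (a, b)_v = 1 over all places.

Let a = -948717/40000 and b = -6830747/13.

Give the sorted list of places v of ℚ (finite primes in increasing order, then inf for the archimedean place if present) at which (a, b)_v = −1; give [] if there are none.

(a, b) ≡ (-77, -1812239) mod (ℚ^×)²; places V = {2, 3, 5, 7, 11, 13, 19, 23, 29, 37, ∞}.
(a,b)_5: α=-4, u≡2; β=0, v≡1 (mod 5); (2|5)=-1, (1|5)=+1; sign (−1)^0·-1^0·+1^-4 = +1.
(a,b)_7: α=1, u≡5; β=2, v≡5 (mod 7); (5|7)=-1, (5|7)=-1; sign (−1)^0·-1^2·-1^1 = -1.
(a,b)_11: α=1, u≡1; β=1, v≡3 (mod 11); (1|11)=+1, (3|11)=+1; sign (−1)^1·+1^1·+1^1 = -1.
(a,b)_2: α=-6, β=0; u≡3, v≡1 (mod 8); ε(u)ε(v)=1·0, αω(v)=-6·0, βω(u)=0·1; sum ≡ 0  ⇒  +1.
(a,b)_23: α=0, u≡11; β=1, v≡22 (mod 23); (11|23)=-1, (22|23)=-1; sign (−1)^0·-1^1·-1^0 = -1.
(a,b)_37: α=2, u≡28; β=0, v≡12 (mod 37); (28|37)=+1, (12|37)=+1; sign (−1)^0·+1^0·+1^2 = +1.
(a,b)_29: α=0, u≡2; β=1, v≡13 (mod 29); (2|29)=-1, (13|29)=+1; sign (−1)^0·-1^1·+1^0 = -1.
(a,b)_∞: sgn(-77)=−, sgn(-1812239)=−, so -1.
(a,b)_19: α=0, u≡2; β=1, v≡15 (mod 19); (2|19)=-1, (15|19)=-1; sign (−1)^0·-1^1·-1^0 = -1.
(a,b)_3: α=2, u≡1; β=0, v≡1 (mod 3); (1|3)=+1, (1|3)=+1; sign (−1)^0·+1^0·+1^2 = +1.
(a,b)_13: α=0, u≡3; β=-1, v≡12 (mod 13); (3|13)=+1, (12|13)=+1; sign (−1)^0·+1^-1·+1^0 = +1.
Ram(-77, -1812239) = {7, 11, 19, 23, 29, ∞}; no ℚ_7-point on the conic.

[7, 11, 19, 23, 29, inf]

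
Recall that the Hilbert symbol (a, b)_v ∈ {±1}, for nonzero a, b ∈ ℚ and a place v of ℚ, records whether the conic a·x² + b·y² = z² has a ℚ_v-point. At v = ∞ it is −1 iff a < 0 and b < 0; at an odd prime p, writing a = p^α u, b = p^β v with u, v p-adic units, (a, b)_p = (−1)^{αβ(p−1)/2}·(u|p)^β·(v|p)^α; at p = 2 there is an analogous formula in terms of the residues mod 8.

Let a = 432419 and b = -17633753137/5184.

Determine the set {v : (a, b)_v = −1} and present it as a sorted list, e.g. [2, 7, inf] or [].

(a, b) ≡ (432419, -60697) mod (ℚ^×)²; places V = {2, 3, 7, 11, 13, 23, 29, 31, 37, ∞}.
(a,b)_11: α=0, u≡9; β=2, v≡1 (mod 11); (9|11)=+1, (1|11)=+1; sign (−1)^0·+1^2·+1^0 = +1.
(a,b)_7: α=0, u≡1; β=5, v≡1 (mod 7); (1|7)=+1, (1|7)=+1; sign (−1)^0·+1^5·+1^0 = +1.
(a,b)_37: α=1, u≡32; β=0, v≡22 (mod 37); (32|37)=-1, (22|37)=-1; sign (−1)^0·-1^0·-1^1 = -1.
(a,b)_2: α=0, β=-6; u≡3, v≡7 (mod 8); ε(u)ε(v)=1·1, αω(v)=0·0, βω(u)=-6·1; sum ≡ 1  ⇒  -1.
(a,b)_3: α=0, u≡2; β=-4, v≡2 (mod 3); (2|3)=-1, (2|3)=-1; sign (−1)^0·-1^-4·-1^0 = +1.
(a,b)_13: α=1, u≡9; β=1, v≡11 (mod 13); (9|13)=+1, (11|13)=-1; sign (−1)^0·+1^1·-1^1 = -1.
(a,b)_∞: sgn(432419)=+, sgn(-60697)=−, so +1.
(a,b)_31: α=1, u≡30; β=0, v≡25 (mod 31); (30|31)=-1, (25|31)=+1; sign (−1)^0·-1^0·+1^1 = +1.
(a,b)_23: α=0, u≡19; β=1, v≡13 (mod 23); (19|23)=-1, (13|23)=+1; sign (−1)^0·-1^1·+1^0 = -1.
(a,b)_29: α=1, u≡5; β=1, v≡20 (mod 29); (5|29)=+1, (20|29)=+1; sign (−1)^0·+1^1·+1^1 = +1.
(432419, -60697 / ℚ) ramifies at {2, 13, 23, 37}: a division algebra.

[2, 13, 23, 37]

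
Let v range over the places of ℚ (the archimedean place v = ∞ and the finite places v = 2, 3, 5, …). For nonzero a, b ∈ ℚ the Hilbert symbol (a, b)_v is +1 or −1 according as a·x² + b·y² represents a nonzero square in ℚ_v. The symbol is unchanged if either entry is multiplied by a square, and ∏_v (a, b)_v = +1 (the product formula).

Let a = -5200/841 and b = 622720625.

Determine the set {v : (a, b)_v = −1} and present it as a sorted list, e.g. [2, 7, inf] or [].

[13, 43]

Mod squares: a ≡ -13, b ≡ 996353. Check v ∈ {∞, 2, 5, 13, 17, 29, 43, 47}.
v=2: v_2(a)=4, v_2(b)=0; units ≡ 3, 1 (mod 8); ε·ε+αω+βω = 1·0+4·0+0·1 ≡ 0  ⇒  (a,b)_2 = +1.
v=29: a=29^-2·(≡20), b=29^1·(≡17) mod 29; (20|29)=+1, (17|29)=-1; (−1)^{-2·1·14}·(+1)^1·(-1)^-2 = +1.
v=13: a=13^1·(≡9), b=13^0·(≡7) mod 13; (9|13)=+1, (7|13)=-1; (−1)^{1·0·6}·(+1)^0·(-1)^1 = -1.
v=∞: -13 < 0 and 996353 > 0  ⇒  (a,b)_∞ = +1.
v=43: a=43^0·(≡27), b=43^1·(≡34) mod 43; (27|43)=-1, (34|43)=-1; (−1)^{0·1·21}·(-1)^1·(-1)^0 = -1.
v=47: a=47^0·(≡6), b=47^1·(≡28) mod 47; (6|47)=+1, (28|47)=+1; (−1)^{0·1·23}·(+1)^1·(+1)^0 = +1.
v=5: a=5^2·(≡2), b=5^4·(≡3) mod 5; (2|5)=-1, (3|5)=-1; (−1)^{2·4·2}·(-1)^4·(-1)^2 = +1.
v=17: a=17^0·(≡13), b=17^1·(≡11) mod 17; (13|17)=+1, (11|17)=-1; (−1)^{0·1·8}·(+1)^1·(-1)^0 = +1.
Ram(-13, 996353) = {13, 43}; no ℚ_13-point on the conic.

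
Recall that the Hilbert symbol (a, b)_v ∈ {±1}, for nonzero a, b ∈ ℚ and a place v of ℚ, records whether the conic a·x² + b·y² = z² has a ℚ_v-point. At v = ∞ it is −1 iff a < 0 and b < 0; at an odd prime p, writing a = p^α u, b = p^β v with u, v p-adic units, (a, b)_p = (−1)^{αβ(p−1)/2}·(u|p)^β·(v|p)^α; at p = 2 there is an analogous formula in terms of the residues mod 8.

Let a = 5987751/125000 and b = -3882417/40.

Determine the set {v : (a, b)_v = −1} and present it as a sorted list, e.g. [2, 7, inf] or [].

[3, 5, 7, 11]

(a, b) ≡ (462, -330) mod (ℚ^×)²; places V = {2, 3, 5, 7, 11, 23, ∞}.
(a,b)_11: α=1, u≡4; β=1, v≡3 (mod 11); (4|11)=+1, (3|11)=+1; sign (−1)^1·+1^1·+1^1 = -1.
(a,b)_23: α=2, u≡4; β=0, v≡22 (mod 23); (4|23)=+1, (22|23)=-1; sign (−1)^0·+1^0·-1^2 = +1.
(a,b)_2: α=-3, β=-3; u≡7, v≡3 (mod 8); ε(u)ε(v)=1·1, αω(v)=-3·1, βω(u)=-3·0; sum ≡ 0  ⇒  +1.
(a,b)_3: α=1, u≡1; β=1, v≡1 (mod 3); (1|3)=+1, (1|3)=+1; sign (−1)^1·+1^1·+1^1 = -1.
(a,b)_5: α=-6, u≡2; β=-1, v≡1 (mod 5); (2|5)=-1, (1|5)=+1; sign (−1)^0·-1^-1·+1^-6 = -1.
(a,b)_7: α=3, u≡6; β=6, v≡6 (mod 7); (6|7)=-1, (6|7)=-1; sign (−1)^0·-1^6·-1^3 = -1.
(a,b)_∞: sgn(462)=+, sgn(-330)=−, so +1.
(462, -330 / ℚ) ramifies at {3, 5, 7, 11}: a division algebra.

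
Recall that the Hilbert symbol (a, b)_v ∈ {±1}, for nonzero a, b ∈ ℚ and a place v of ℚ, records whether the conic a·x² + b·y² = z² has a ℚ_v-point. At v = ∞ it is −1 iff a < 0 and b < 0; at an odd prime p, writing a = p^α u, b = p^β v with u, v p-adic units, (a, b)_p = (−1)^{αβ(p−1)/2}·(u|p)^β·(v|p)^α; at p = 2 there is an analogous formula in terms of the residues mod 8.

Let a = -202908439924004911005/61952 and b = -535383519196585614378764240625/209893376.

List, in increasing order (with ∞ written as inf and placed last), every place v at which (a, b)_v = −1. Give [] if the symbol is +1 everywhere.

(a, b) ≡ (-64090, -82110) mod (ℚ^×)²; places V = {2, 3, 5, 7, 11, 13, 17, 19, 23, 29, ∞}.
(a,b)_13: α=3, u≡4; β=6, v≡2 (mod 13); (4|13)=+1, (2|13)=-1; sign (−1)^0·+1^6·-1^3 = -1.
(a,b)_19: α=2, u≡7; β=0, v≡10 (mod 19); (7|19)=+1, (10|19)=-1; sign (−1)^0·+1^0·-1^2 = +1.
(a,b)_2: α=-9, β=-11; u≡3, v≡1 (mod 8); ε(u)ε(v)=1·0, αω(v)=-9·0, βω(u)=-11·1; sum ≡ 1  ⇒  -1.
(a,b)_29: α=3, u≡25; β=4, v≡19 (mod 29); (25|29)=+1, (19|29)=-1; sign (−1)^0·+1^4·-1^3 = -1.
(a,b)_17: α=1, u≡13; β=3, v≡15 (mod 17); (13|17)=+1, (15|17)=+1; sign (−1)^0·+1^3·+1^1 = +1.
(a,b)_3: α=2, u≡2; β=1, v≡2 (mod 3); (2|3)=-1, (2|3)=-1; sign (−1)^0·-1^1·-1^2 = -1.
(a,b)_11: α=-2, u≡6; β=-4, v≡9 (mod 11); (6|11)=-1, (9|11)=+1; sign (−1)^0·-1^-4·+1^-2 = +1.
(a,b)_∞: sgn(-64090)=−, sgn(-82110)=−, so -1.
(a,b)_23: α=4, u≡10; β=7, v≡1 (mod 23); (10|23)=-1, (1|23)=+1; sign (−1)^0·-1^7·+1^4 = -1.
(a,b)_5: α=1, u≡2; β=5, v≡3 (mod 5); (2|5)=-1, (3|5)=-1; sign (−1)^0·-1^5·-1^1 = +1.
(a,b)_7: α=2, u≡1; β=-1, v≡2 (mod 7); (1|7)=+1, (2|7)=+1; sign (−1)^0·+1^-1·+1^2 = +1.
|Ram(-64090, -82110)| = 6, even; anisotropic at {2, 3, 13, 23, 29, ∞}.

[2, 3, 13, 23, 29, inf]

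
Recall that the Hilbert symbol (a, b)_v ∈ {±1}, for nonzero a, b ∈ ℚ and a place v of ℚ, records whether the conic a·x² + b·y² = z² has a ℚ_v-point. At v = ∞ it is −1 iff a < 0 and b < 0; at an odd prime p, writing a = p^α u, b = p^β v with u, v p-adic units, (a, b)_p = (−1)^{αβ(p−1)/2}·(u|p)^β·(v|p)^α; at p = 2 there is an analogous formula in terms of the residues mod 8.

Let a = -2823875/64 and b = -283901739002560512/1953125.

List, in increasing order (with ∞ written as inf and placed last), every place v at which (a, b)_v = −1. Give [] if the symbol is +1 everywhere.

(a, b) ≡ (-112955, -185) mod (ℚ^×)²; places V = {2, 3, 5, 19, 23, 29, 37, 41, ∞}.
(a,b)_2: α=-6, β=16; u≡5, v≡7 (mod 8); ε(u)ε(v)=0·1, αω(v)=-6·0, βω(u)=16·1; sum ≡ 0  ⇒  +1.
(a,b)_3: α=0, u≡1; β=6, v≡1 (mod 3); (1|3)=+1, (1|3)=+1; sign (−1)^0·+1^6·+1^0 = +1.
(a,b)_23: α=0, u≡10; β=2, v≡7 (mod 23); (10|23)=-1, (7|23)=-1; sign (−1)^0·-1^2·-1^0 = +1.
(a,b)_19: α=1, u≡18; β=2, v≡7 (mod 19); (18|19)=-1, (7|19)=+1; sign (−1)^0·-1^2·+1^1 = +1.
(a,b)_29: α=1, u≡6; β=2, v≡12 (mod 29); (6|29)=+1, (12|29)=-1; sign (−1)^0·+1^2·-1^1 = -1.
(a,b)_37: α=0, u≡22; β=1, v≡18 (mod 37); (22|37)=-1, (18|37)=-1; sign (−1)^0·-1^1·-1^0 = -1.
(a,b)_∞: sgn(-112955)=−, sgn(-185)=−, so -1.
(a,b)_41: α=1, u≡2; β=0, v≡16 (mod 41); (2|41)=+1, (16|41)=+1; sign (−1)^0·+1^0·+1^1 = +1.
(a,b)_5: α=3, u≡1; β=-9, v≡3 (mod 5); (1|5)=+1, (3|5)=-1; sign (−1)^0·+1^-9·-1^3 = -1.
(-112955, -185 / ℚ) ramifies at {5, 29, 37, ∞}: a division algebra.

[5, 29, 37, inf]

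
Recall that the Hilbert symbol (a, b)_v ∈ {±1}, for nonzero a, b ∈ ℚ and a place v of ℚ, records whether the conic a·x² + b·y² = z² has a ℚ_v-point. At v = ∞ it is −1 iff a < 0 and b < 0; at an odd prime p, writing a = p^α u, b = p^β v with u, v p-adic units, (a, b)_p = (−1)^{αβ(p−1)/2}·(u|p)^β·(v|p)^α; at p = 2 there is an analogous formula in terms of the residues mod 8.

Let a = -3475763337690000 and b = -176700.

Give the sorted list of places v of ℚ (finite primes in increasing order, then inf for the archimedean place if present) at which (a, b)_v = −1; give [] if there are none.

[3, 19, 31, inf]

(a, b) ≡ (-12369, -1767) mod (ℚ^×)²; places V = {2, 3, 5, 7, 19, 31, ∞}.
(a,b)_3: α=5, u≡2; β=1, v≡2 (mod 3); (2|3)=-1, (2|3)=-1; sign (−1)^1·-1^1·-1^5 = -1.
(a,b)_31: α=3, u≡18; β=1, v≡4 (mod 31); (18|31)=+1, (4|31)=+1; sign (−1)^1·+1^1·+1^3 = -1.
(a,b)_5: α=4, u≡1; β=2, v≡2 (mod 5); (1|5)=+1, (2|5)=-1; sign (−1)^0·+1^2·-1^4 = +1.
(a,b)_19: α=3, u≡3; β=1, v≡10 (mod 19); (3|19)=-1, (10|19)=-1; sign (−1)^1·-1^1·-1^3 = -1.
(a,b)_7: α=1, u≡1; β=0, v≡1 (mod 7); (1|7)=+1, (1|7)=+1; sign (−1)^0·+1^0·+1^1 = +1.
(a,b)_∞: sgn(-12369)=−, sgn(-1767)=−, so -1.
(a,b)_2: α=4, β=2; u≡7, v≡1 (mod 8); ε(u)ε(v)=1·0, αω(v)=4·0, βω(u)=2·0; sum ≡ 0  ⇒  +1.
|Ram(-12369, -1767)| = 4, even; anisotropic at {3, 19, 31, ∞}.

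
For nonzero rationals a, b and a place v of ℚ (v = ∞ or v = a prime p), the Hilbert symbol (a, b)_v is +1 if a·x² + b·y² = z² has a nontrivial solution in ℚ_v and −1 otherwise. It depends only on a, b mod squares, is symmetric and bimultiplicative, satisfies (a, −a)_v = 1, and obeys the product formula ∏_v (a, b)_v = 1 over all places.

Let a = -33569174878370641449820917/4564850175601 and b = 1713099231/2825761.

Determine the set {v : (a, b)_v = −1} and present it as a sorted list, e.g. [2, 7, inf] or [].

[2, 43]

Mod squares: a ≡ -53, b ≡ 2279. Check v ∈ {∞, 2, 3, 17, 19, 29, 31, 41, 43, 53}.
v=∞: -53 < 0 and 2279 > 0  ⇒  (a,b)_∞ = +1.
v=43: a=43^4·(≡27), b=43^1·(≡36) mod 43; (27|43)=-1, (36|43)=+1; (−1)^{4·1·21}·(-1)^1·(+1)^4 = -1.
v=53: a=53^3·(≡38), b=53^1·(≡24) mod 53; (38|53)=+1, (24|53)=+1; (−1)^{3·1·26}·(+1)^1·(+1)^3 = +1.
v=31: a=31^-2·(≡20), b=31^0·(≡25) mod 31; (20|31)=+1, (25|31)=+1; (−1)^{-2·0·15}·(+1)^0·(+1)^-2 = +1.
v=41: a=41^-6·(≡19), b=41^-4·(≡3) mod 41; (19|41)=-1, (3|41)=-1; (−1)^{-6·-4·20}·(-1)^-4·(-1)^-6 = +1.
v=29: a=29^2·(≡16), b=29^0·(≡8) mod 29; (16|29)=+1, (8|29)=-1; (−1)^{2·0·14}·(+1)^0·(-1)^2 = +1.
v=2: v_2(a)=0, v_2(b)=0; units ≡ 3, 7 (mod 8); ε·ε+αω+βω = 1·1+0·0+0·1 ≡ 1  ⇒  (a,b)_2 = -1.
v=19: a=19^2·(≡17), b=19^0·(≡13) mod 19; (17|19)=+1, (13|19)=-1; (−1)^{2·0·9}·(+1)^0·(-1)^2 = +1.
v=3: a=3^2·(≡1), b=3^2·(≡2) mod 3; (1|3)=+1, (2|3)=-1; (−1)^{2·2·1}·(+1)^2·(-1)^2 = +1.
v=17: a=17^6·(≡2), b=17^4·(≡15) mod 17; (2|17)=+1, (15|17)=+1; (−1)^{6·4·8}·(+1)^4·(+1)^6 = +1.
(-53, 2279 / ℚ) ramifies at {2, 43}: a division algebra.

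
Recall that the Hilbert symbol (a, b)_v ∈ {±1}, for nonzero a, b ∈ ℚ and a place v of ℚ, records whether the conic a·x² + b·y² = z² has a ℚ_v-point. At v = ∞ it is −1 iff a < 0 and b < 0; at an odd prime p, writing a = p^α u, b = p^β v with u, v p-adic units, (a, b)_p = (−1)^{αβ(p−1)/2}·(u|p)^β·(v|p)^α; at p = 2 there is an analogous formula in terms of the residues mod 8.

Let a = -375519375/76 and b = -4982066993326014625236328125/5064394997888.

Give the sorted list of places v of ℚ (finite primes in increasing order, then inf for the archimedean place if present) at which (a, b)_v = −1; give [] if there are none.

Mod squares: a ≡ -4389, b ≡ -5610. Check v ∈ {∞, 2, 3, 5, 7, 11, 13, 17, 19, 29}.
v=13: a=13^0·(≡5), b=13^4·(≡5) mod 13; (5|13)=-1, (5|13)=-1; (−1)^{0·4·6}·(-1)^4·(-1)^0 = +1.
v=3: a=3^3·(≡1), b=3^9·(≡2) mod 3; (1|3)=+1, (2|3)=-1; (−1)^{3·9·1}·(+1)^9·(-1)^3 = +1.
v=19: a=19^-1·(≡16), b=19^-6·(≡10) mod 19; (16|19)=+1, (10|19)=-1; (−1)^{-1·-6·9}·(+1)^-6·(-1)^-1 = -1.
v=2: v_2(a)=-2, v_2(b)=-7; units ≡ 3, 3 (mod 8); ε·ε+αω+βω = 1·1+-2·1+-7·1 ≡ 0  ⇒  (a,b)_2 = +1.
v=29: a=29^0·(≡21), b=29^-2·(≡23) mod 29; (21|29)=-1, (23|29)=+1; (−1)^{0·-2·14}·(-1)^-2·(+1)^0 = +1.
v=∞: -4389 < 0 and -5610 < 0  ⇒  (a,b)_∞ = -1.
v=11: a=11^1·(≡10), b=11^3·(≡2) mod 11; (10|11)=-1, (2|11)=-1; (−1)^{1·3·5}·(-1)^3·(-1)^1 = -1.
v=17: a=17^2·(≡11), b=17^5·(≡6) mod 17; (11|17)=-1, (6|17)=-1; (−1)^{2·5·8}·(-1)^5·(-1)^2 = -1.
v=5: a=5^4·(≡4), b=5^9·(≡3) mod 5; (4|5)=+1, (3|5)=-1; (−1)^{4·9·2}·(+1)^9·(-1)^4 = +1.
v=7: a=7^1·(≡5), b=7^4·(≡1) mod 7; (5|7)=-1, (1|7)=+1; (−1)^{1·4·3}·(-1)^4·(+1)^1 = +1.
(-4389, -5610 / ℚ) ramifies at {11, 17, 19, ∞}: a division algebra.

[11, 17, 19, inf]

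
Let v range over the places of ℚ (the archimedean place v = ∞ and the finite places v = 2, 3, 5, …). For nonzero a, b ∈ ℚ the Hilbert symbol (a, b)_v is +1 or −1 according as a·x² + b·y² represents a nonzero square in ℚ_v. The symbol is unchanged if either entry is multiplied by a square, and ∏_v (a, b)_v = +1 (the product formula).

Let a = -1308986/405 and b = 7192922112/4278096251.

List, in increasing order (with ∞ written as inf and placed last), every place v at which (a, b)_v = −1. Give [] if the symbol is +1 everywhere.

[5, 23]

(a, b) ≡ (-370, 23782) mod (ℚ^×)²; places V = {2, 3, 5, 7, 11, 13, 19, 23, 37, 41, 47, ∞}.
(a,b)_23: α=0, u≡19; β=1, v≡10 (mod 23); (19|23)=-1, (10|23)=-1; sign (−1)^0·-1^1·-1^0 = -1.
(a,b)_∞: sgn(-370)=−, sgn(23782)=+, so +1.
(a,b)_13: α=0, u≡5; β=-2, v≡11 (mod 13); (5|13)=-1, (11|13)=-1; sign (−1)^0·-1^-2·-1^0 = +1.
(a,b)_7: α=2, u≡2; β=0, v≡6 (mod 7); (2|7)=+1, (6|7)=-1; sign (−1)^0·+1^0·-1^2 = +1.
(a,b)_41: α=0, u≡4; β=-2, v≡36 (mod 41); (4|41)=+1, (36|41)=+1; sign (−1)^0·+1^-2·+1^0 = +1.
(a,b)_3: α=-4, u≡2; β=2, v≡1 (mod 3); (2|3)=-1, (1|3)=+1; sign (−1)^0·-1^2·+1^-4 = +1.
(a,b)_19: α=2, u≡10; β=2, v≡10 (mod 19); (10|19)=-1, (10|19)=-1; sign (−1)^0·-1^2·-1^2 = +1.
(a,b)_11: α=0, u≡4; β=-1, v≡6 (mod 11); (4|11)=+1, (6|11)=-1; sign (−1)^0·+1^-1·-1^0 = +1.
(a,b)_37: α=1, u≡3; β=-2, v≡34 (mod 37); (3|37)=+1, (34|37)=+1; sign (−1)^0·+1^-2·+1^1 = +1.
(a,b)_5: α=-1, u≡4; β=0, v≡2 (mod 5); (4|5)=+1, (2|5)=-1; sign (−1)^0·+1^0·-1^-1 = -1.
(a,b)_47: α=0, u≡2; β=1, v≡21 (mod 47); (2|47)=+1, (21|47)=+1; sign (−1)^0·+1^1·+1^0 = +1.
(a,b)_2: α=1, β=11; u≡7, v≡3 (mod 8); ε(u)ε(v)=1·1, αω(v)=1·1, βω(u)=11·0; sum ≡ 0  ⇒  +1.
Ram(-370, 23782) = {5, 23}; no ℚ_5-point on the conic.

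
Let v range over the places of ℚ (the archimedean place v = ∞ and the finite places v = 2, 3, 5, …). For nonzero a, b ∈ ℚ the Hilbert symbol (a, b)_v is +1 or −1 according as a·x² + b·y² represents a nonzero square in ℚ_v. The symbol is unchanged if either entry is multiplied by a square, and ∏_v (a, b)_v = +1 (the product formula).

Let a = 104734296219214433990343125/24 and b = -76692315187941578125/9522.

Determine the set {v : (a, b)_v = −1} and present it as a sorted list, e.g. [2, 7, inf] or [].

[11, 13, 29, 31]

Mod squares: a ≡ 3537534, b ≡ -12122. Check v ∈ {∞, 2, 3, 5, 7, 11, 13, 19, 23, 29, 31}.
v=11: a=11^5·(≡9), b=11^3·(≡5) mod 11; (9|11)=+1, (5|11)=+1; (−1)^{5·3·5}·(+1)^3·(+1)^5 = -1.
v=7: a=7^1·(≡2), b=7^2·(≡2) mod 7; (2|7)=+1, (2|7)=+1; (−1)^{1·2·3}·(+1)^2·(+1)^1 = +1.
v=29: a=29^4·(≡18), b=29^3·(≡21) mod 29; (18|29)=-1, (21|29)=-1; (−1)^{4·3·14}·(-1)^3·(-1)^4 = -1.
v=19: a=19^1·(≡1), b=19^1·(≡12) mod 19; (1|19)=+1, (12|19)=-1; (−1)^{1·1·9}·(+1)^1·(-1)^1 = +1.
v=13: a=13^5·(≡8), b=13^2·(≡2) mod 13; (8|13)=-1, (2|13)=-1; (−1)^{5·2·6}·(-1)^2·(-1)^5 = -1.
v=3: a=3^-1·(≡1), b=3^-2·(≡1) mod 3; (1|3)=+1, (1|3)=+1; (−1)^{-1·-2·1}·(+1)^-2·(+1)^-1 = +1.
v=31: a=31^3·(≡26), b=31^2·(≡11) mod 31; (26|31)=-1, (11|31)=-1; (−1)^{3·2·15}·(-1)^2·(-1)^3 = -1.
v=23: a=23^0·(≡5), b=23^-2·(≡10) mod 23; (5|23)=-1, (10|23)=-1; (−1)^{0·-2·11}·(-1)^-2·(-1)^0 = +1.
v=5: a=5^4·(≡1), b=5^6·(≡2) mod 5; (1|5)=+1, (2|5)=-1; (−1)^{4·6·2}·(+1)^6·(-1)^4 = +1.
v=2: v_2(a)=-3, v_2(b)=-1; units ≡ 7, 3 (mod 8); ε·ε+αω+βω = 1·1+-3·1+-1·0 ≡ 0  ⇒  (a,b)_2 = +1.
v=∞: 3537534 > 0 and -12122 < 0  ⇒  (a,b)_∞ = +1.
(3537534, -12122 / ℚ) ramifies at {11, 13, 29, 31}: a division algebra.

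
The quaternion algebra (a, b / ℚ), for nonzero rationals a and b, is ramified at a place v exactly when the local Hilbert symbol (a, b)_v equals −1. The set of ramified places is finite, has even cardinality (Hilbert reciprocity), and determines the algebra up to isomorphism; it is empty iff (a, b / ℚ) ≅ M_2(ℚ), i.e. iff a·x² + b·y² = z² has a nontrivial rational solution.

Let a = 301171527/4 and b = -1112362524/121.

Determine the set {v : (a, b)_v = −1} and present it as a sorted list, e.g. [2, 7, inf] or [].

Mod squares: a ≡ 3718167, b ≡ -630591. Check v ∈ {∞, 2, 3, 7, 11, 13, 19, 23, 37, 41, 43}.
v=41: a=41^1·(≡32), b=41^0·(≡26) mod 41; (32|41)=+1, (26|41)=-1; (−1)^{1·0·20}·(+1)^0·(-1)^1 = -1.
v=∞: 3718167 > 0 and -630591 < 0  ⇒  (a,b)_∞ = +1.
v=43: a=43^1·(≡5), b=43^0·(≡21) mod 43; (5|43)=-1, (21|43)=+1; (−1)^{1·0·21}·(-1)^0·(+1)^1 = +1.
v=13: a=13^0·(≡5), b=13^1·(≡4) mod 13; (5|13)=-1, (4|13)=+1; (−1)^{0·1·6}·(-1)^1·(+1)^0 = -1.
v=37: a=37^1·(≡26), b=37^1·(≡35) mod 37; (26|37)=+1, (35|37)=-1; (−1)^{1·1·18}·(+1)^1·(-1)^1 = -1.
v=11: a=11^0·(≡2), b=11^-2·(≡2) mod 11; (2|11)=-1, (2|11)=-1; (−1)^{0·-2·5}·(-1)^-2·(-1)^0 = +1.
v=19: a=19^1·(≡15), b=19^1·(≡1) mod 19; (15|19)=-1, (1|19)=+1; (−1)^{1·1·9}·(-1)^1·(+1)^1 = +1.
v=23: a=23^0·(≡7), b=23^1·(≡5) mod 23; (7|23)=-1, (5|23)=-1; (−1)^{0·1·11}·(-1)^1·(-1)^0 = -1.
v=3: a=3^5·(≡2), b=3^3·(≡1) mod 3; (2|3)=-1, (1|3)=+1; (−1)^{5·3·1}·(-1)^3·(+1)^5 = +1.
v=2: v_2(a)=-2, v_2(b)=2; units ≡ 7, 1 (mod 8); ε·ε+αω+βω = 1·0+-2·0+2·0 ≡ 0  ⇒  (a,b)_2 = +1.
v=7: a=7^0·(≡5), b=7^2·(≡2) mod 7; (5|7)=-1, (2|7)=+1; (−1)^{0·2·3}·(-1)^2·(+1)^0 = +1.
(3718167, -630591 / ℚ) ramifies at {13, 23, 37, 41}: a division algebra.

[13, 23, 37, 41]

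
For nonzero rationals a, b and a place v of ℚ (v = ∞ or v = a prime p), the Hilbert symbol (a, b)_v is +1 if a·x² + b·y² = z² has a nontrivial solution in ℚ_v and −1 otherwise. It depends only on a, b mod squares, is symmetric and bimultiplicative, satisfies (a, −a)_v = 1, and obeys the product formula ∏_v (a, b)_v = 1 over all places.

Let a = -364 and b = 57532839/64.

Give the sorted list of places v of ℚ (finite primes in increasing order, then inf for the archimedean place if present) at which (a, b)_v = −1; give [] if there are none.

(a, b) ≡ (-91, 340431) mod (ℚ^×)²; places V = {2, 3, 7, 13, 29, 43, ∞}.
(a,b)_2: α=2, β=-6; u≡5, v≡7 (mod 8); ε(u)ε(v)=0·1, αω(v)=2·0, βω(u)=-6·1; sum ≡ 0  ⇒  +1.
(a,b)_13: α=1, u≡11; β=3, v≡8 (mod 13); (11|13)=-1, (8|13)=-1; sign (−1)^0·-1^3·-1^1 = +1.
(a,b)_3: α=0, u≡2; β=1, v≡2 (mod 3); (2|3)=-1, (2|3)=-1; sign (−1)^0·-1^1·-1^0 = -1.
(a,b)_7: α=1, u≡4; β=1, v≡4 (mod 7); (4|7)=+1, (4|7)=+1; sign (−1)^1·+1^1·+1^1 = -1.
(a,b)_29: α=0, u≡13; β=1, v≡5 (mod 29); (13|29)=+1, (5|29)=+1; sign (−1)^0·+1^1·+1^0 = +1.
(a,b)_43: α=0, u≡23; β=1, v≡30 (mod 43); (23|43)=+1, (30|43)=-1; sign (−1)^0·+1^1·-1^0 = +1.
(a,b)_∞: sgn(-91)=−, sgn(340431)=+, so +1.
(-91, 340431 / ℚ) ramifies at {3, 7}: a division algebra.

[3, 7]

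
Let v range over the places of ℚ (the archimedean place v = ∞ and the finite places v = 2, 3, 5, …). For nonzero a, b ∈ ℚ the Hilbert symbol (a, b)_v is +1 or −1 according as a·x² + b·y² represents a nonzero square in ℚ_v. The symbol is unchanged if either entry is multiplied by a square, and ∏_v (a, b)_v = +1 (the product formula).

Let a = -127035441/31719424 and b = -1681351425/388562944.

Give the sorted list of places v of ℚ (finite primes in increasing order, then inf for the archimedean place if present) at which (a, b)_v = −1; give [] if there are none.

[2, inf]

(a, b) ≡ (-1, -17) mod (ℚ^×)²; places V = {2, 3, 5, 7, 11, 13, 17, ∞}.
(a,b)_2: α=-18, β=-16; u≡7, v≡7 (mod 8); ε(u)ε(v)=1·1, αω(v)=-18·0, βω(u)=-16·0; sum ≡ 1  ⇒  -1.
(a,b)_7: α=0, u≡3; β=-2, v≡4 (mod 7); (3|7)=-1, (4|7)=+1; sign (−1)^0·-1^-2·+1^0 = +1.
(a,b)_13: α=2, u≡4; β=2, v≡12 (mod 13); (4|13)=+1, (12|13)=+1; sign (−1)^0·+1^2·+1^2 = +1.
(a,b)_17: α=4, u≡16; β=3, v≡8 (mod 17); (16|17)=+1, (8|17)=+1; sign (−1)^0·+1^3·+1^4 = +1.
(a,b)_11: α=-2, u≡2; β=-2, v≡5 (mod 11); (2|11)=-1, (5|11)=+1; sign (−1)^0·-1^-2·+1^-2 = +1.
(a,b)_3: α=2, u≡2; β=4, v≡1 (mod 3); (2|3)=-1, (1|3)=+1; sign (−1)^0·-1^4·+1^2 = +1.
(a,b)_5: α=0, u≡1; β=2, v≡2 (mod 5); (1|5)=+1, (2|5)=-1; sign (−1)^0·+1^2·-1^0 = +1.
(a,b)_∞: sgn(-1)=−, sgn(-17)=−, so -1.
Ram(-1, -17) = {2, ∞}; no ℚ_2-point on the conic.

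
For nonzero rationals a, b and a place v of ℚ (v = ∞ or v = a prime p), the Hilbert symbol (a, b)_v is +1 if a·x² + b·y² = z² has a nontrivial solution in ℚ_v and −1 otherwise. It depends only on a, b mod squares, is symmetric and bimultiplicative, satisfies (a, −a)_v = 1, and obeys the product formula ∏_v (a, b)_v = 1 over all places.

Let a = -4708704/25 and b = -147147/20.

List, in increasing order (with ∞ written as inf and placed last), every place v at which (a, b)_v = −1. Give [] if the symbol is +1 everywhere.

[3, inf]

Mod squares: a ≡ -6006, b ≡ -15015. Check v ∈ {∞, 2, 3, 5, 7, 11, 13}.
v=7: a=7^3·(≡5), b=7^3·(≡2) mod 7; (5|7)=-1, (2|7)=+1; (−1)^{3·3·3}·(-1)^3·(+1)^3 = +1.
v=∞: -6006 < 0 and -15015 < 0  ⇒  (a,b)_∞ = -1.
v=2: v_2(a)=5, v_2(b)=-2; units ≡ 5, 1 (mod 8); ε·ε+αω+βω = 0·0+5·0+-2·1 ≡ 0  ⇒  (a,b)_2 = +1.
v=13: a=13^1·(≡2), b=13^1·(≡8) mod 13; (2|13)=-1, (8|13)=-1; (−1)^{1·1·6}·(-1)^1·(-1)^1 = +1.
v=5: a=5^-2·(≡1), b=5^-1·(≡2) mod 5; (1|5)=+1, (2|5)=-1; (−1)^{-2·-1·2}·(+1)^-1·(-1)^-2 = +1.
v=11: a=11^1·(≡4), b=11^1·(≡6) mod 11; (4|11)=+1, (6|11)=-1; (−1)^{1·1·5}·(+1)^1·(-1)^1 = +1.
v=3: a=3^1·(≡2), b=3^1·(≡2) mod 3; (2|3)=-1, (2|3)=-1; (−1)^{1·1·1}·(-1)^1·(-1)^1 = -1.
(-6006, -15015 / ℚ) ramifies at {3, ∞}: a division algebra.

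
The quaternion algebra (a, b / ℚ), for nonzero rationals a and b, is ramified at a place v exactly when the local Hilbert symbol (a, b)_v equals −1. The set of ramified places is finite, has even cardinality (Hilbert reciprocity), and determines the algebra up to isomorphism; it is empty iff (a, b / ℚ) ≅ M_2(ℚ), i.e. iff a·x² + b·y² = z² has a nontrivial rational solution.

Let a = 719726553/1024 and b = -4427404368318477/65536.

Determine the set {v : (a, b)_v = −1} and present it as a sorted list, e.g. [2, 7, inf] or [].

[13, 37]

(a, b) ≡ (1073, -13) mod (ℚ^×)²; places V = {2, 3, 7, 13, 29, 37, ∞}.
(a,b)_7: α=2, u≡4; β=4, v≡2 (mod 7); (4|7)=+1, (2|7)=+1; sign (−1)^0·+1^4·+1^2 = +1.
(a,b)_13: α=2, u≡8; β=3, v≡9 (mod 13); (8|13)=-1, (9|13)=+1; sign (−1)^0·-1^3·+1^2 = -1.
(a,b)_∞: sgn(1073)=+, sgn(-13)=−, so +1.
(a,b)_2: α=-10, β=-16; u≡1, v≡3 (mod 8); ε(u)ε(v)=0·1, αω(v)=-10·1, βω(u)=-16·0; sum ≡ 0  ⇒  +1.
(a,b)_29: α=1, u≡21; β=2, v≡20 (mod 29); (21|29)=-1, (20|29)=+1; sign (−1)^0·-1^2·+1^1 = +1.
(a,b)_37: α=1, u≡29; β=2, v≡2 (mod 37); (29|37)=-1, (2|37)=-1; sign (−1)^0·-1^2·-1^1 = -1.
(a,b)_3: α=4, u≡2; β=6, v≡2 (mod 3); (2|3)=-1, (2|3)=-1; sign (−1)^0·-1^6·-1^4 = +1.
(1073, -13 / ℚ) ramifies at {13, 37}: a division algebra.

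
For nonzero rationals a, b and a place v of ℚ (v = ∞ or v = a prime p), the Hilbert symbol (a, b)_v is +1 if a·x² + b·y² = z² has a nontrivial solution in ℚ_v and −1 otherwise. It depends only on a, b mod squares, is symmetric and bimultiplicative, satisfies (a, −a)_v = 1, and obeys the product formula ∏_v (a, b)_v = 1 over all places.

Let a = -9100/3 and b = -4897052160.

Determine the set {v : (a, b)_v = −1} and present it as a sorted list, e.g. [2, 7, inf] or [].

Mod squares: a ≡ -273, b ≡ -2310. Check v ∈ {∞, 2, 3, 5, 7, 11, 13}.
v=11: a=11^0·(≡10), b=11^1·(≡6) mod 11; (10|11)=-1, (6|11)=-1; (−1)^{0·1·5}·(-1)^1·(-1)^0 = -1.
v=2: v_2(a)=2, v_2(b)=9; units ≡ 7, 5 (mod 8); ε·ε+αω+βω = 1·0+2·1+9·0 ≡ 0  ⇒  (a,b)_2 = +1.
v=3: a=3^-1·(≡2), b=3^1·(≡1) mod 3; (2|3)=-1, (1|3)=+1; (−1)^{-1·1·1}·(-1)^1·(+1)^-1 = +1.
v=∞: -273 < 0 and -2310 < 0  ⇒  (a,b)_∞ = -1.
v=5: a=5^2·(≡2), b=5^1·(≡3) mod 5; (2|5)=-1, (3|5)=-1; (−1)^{2·1·2}·(-1)^1·(-1)^2 = -1.
v=13: a=13^1·(≡5), b=13^2·(≡9) mod 13; (5|13)=-1, (9|13)=+1; (−1)^{1·2·6}·(-1)^2·(+1)^1 = +1.
v=7: a=7^1·(≡3), b=7^3·(≡3) mod 7; (3|7)=-1, (3|7)=-1; (−1)^{1·3·3}·(-1)^3·(-1)^1 = -1.
|Ram(-273, -2310)| = 4, even; anisotropic at {5, 7, 11, ∞}.

[5, 7, 11, inf]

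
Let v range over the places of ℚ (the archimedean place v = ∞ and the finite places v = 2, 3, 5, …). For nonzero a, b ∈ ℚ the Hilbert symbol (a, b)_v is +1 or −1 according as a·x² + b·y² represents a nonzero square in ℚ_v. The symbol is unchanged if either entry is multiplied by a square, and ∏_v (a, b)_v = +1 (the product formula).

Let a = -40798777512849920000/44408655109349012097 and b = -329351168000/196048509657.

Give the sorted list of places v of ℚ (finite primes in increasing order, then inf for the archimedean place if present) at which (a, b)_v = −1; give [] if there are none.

[3, 11, 19, inf]

Mod squares: a ≡ -14421, b ≡ -3135. Check v ∈ {∞, 2, 3, 5, 7, 11, 13, 19, 23}.
v=13: a=13^0·(≡1), b=13^-2·(≡6) mod 13; (1|13)=+1, (6|13)=-1; (−1)^{0·-2·6}·(+1)^-2·(-1)^0 = +1.
v=2: v_2(a)=12, v_2(b)=18; units ≡ 3, 1 (mod 8); ε·ε+αω+βω = 1·0+12·0+18·1 ≡ 0  ⇒  (a,b)_2 = +1.
v=∞: -14421 < 0 and -3135 < 0  ⇒  (a,b)_∞ = -1.
v=3: a=3^-3·(≡2), b=3^-1·(≡2) mod 3; (2|3)=-1, (2|3)=-1; (−1)^{-3·-1·1}·(-1)^-1·(-1)^-3 = -1.
v=23: a=23^5·(≡21), b=23^2·(≡9) mod 23; (21|23)=-1, (9|23)=+1; (−1)^{5·2·11}·(-1)^2·(+1)^5 = +1.
v=5: a=5^4·(≡4), b=5^3·(≡3) mod 5; (4|5)=+1, (3|5)=-1; (−1)^{4·3·2}·(+1)^3·(-1)^4 = +1.
v=7: a=7^-8·(≡5), b=7^-4·(≡1) mod 7; (5|7)=-1, (1|7)=+1; (−1)^{-8·-4·3}·(-1)^-4·(+1)^-8 = +1.
v=11: a=11^-11·(≡3), b=11^-5·(≡1) mod 11; (3|11)=+1, (1|11)=+1; (−1)^{-11·-5·5}·(+1)^-5·(+1)^-11 = -1.
v=19: a=19^5·(≡4), b=19^1·(≡9) mod 19; (4|19)=+1, (9|19)=+1; (−1)^{5·1·9}·(+1)^1·(+1)^5 = -1.
|Ram(-14421, -3135)| = 4, even; anisotropic at {3, 11, 19, ∞}.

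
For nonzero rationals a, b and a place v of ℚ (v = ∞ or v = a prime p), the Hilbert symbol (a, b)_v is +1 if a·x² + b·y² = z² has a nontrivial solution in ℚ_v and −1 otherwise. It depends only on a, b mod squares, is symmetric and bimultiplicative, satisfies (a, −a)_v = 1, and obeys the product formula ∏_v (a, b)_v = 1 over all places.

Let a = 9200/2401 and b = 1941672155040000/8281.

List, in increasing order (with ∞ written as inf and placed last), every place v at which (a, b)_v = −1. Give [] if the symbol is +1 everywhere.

[3, 17, 23, 53]

(a, b) ≡ (23, 2548929) mod (ℚ^×)²; places V = {2, 3, 5, 7, 13, 17, 23, 41, 53, ∞}.
(a,b)_53: α=0, u≡45; β=1, v≡21 (mod 53); (45|53)=-1, (21|53)=-1; sign (−1)^0·-1^1·-1^0 = -1.
(a,b)_17: α=0, u≡5; β=1, v≡6 (mod 17); (5|17)=-1, (6|17)=-1; sign (−1)^0·-1^1·-1^0 = -1.
(a,b)_2: α=4, β=8; u≡7, v≡1 (mod 8); ε(u)ε(v)=1·0, αω(v)=4·0, βω(u)=8·0; sum ≡ 0  ⇒  +1.
(a,b)_3: α=0, u≡2; β=3, v≡1 (mod 3); (2|3)=-1, (1|3)=+1; sign (−1)^0·-1^3·+1^0 = -1.
(a,b)_7: α=-4, u≡2; β=-2, v≡5 (mod 7); (2|7)=+1, (5|7)=-1; sign (−1)^0·+1^-2·-1^-4 = +1.
(a,b)_23: α=1, u≡1; β=3, v≡6 (mod 23); (1|23)=+1, (6|23)=+1; sign (−1)^1·+1^3·+1^1 = -1.
(a,b)_13: α=0, u≡1; β=-2, v≡11 (mod 13); (1|13)=+1, (11|13)=-1; sign (−1)^0·+1^-2·-1^0 = +1.
(a,b)_5: α=2, u≡3; β=4, v≡4 (mod 5); (3|5)=-1, (4|5)=+1; sign (−1)^0·-1^4·+1^2 = +1.
(a,b)_∞: sgn(23)=+, sgn(2548929)=+, so +1.
(a,b)_41: α=0, u≡31; β=1, v≡19 (mod 41); (31|41)=+1, (19|41)=-1; sign (−1)^0·+1^1·-1^0 = +1.
Ram(23, 2548929) = {3, 17, 23, 53}; no ℚ_3-point on the conic.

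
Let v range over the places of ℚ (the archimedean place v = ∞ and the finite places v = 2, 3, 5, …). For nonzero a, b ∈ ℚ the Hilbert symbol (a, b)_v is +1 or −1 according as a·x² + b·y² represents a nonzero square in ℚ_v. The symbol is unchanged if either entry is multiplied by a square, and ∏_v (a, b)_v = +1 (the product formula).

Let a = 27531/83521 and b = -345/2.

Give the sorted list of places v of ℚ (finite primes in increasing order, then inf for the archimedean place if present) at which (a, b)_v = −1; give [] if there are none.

[3, 7, 19, 23]

Mod squares: a ≡ 3059, b ≡ -690. Check v ∈ {∞, 2, 3, 5, 7, 17, 19, 23}.
v=5: a=5^0·(≡1), b=5^1·(≡3) mod 5; (1|5)=+1, (3|5)=-1; (−1)^{0·1·2}·(+1)^1·(-1)^0 = +1.
v=2: v_2(a)=0, v_2(b)=-1; units ≡ 3, 7 (mod 8); ε·ε+αω+βω = 1·1+0·0+-1·1 ≡ 0  ⇒  (a,b)_2 = +1.
v=19: a=19^1·(≡11), b=19^0·(≡8) mod 19; (11|19)=+1, (8|19)=-1; (−1)^{1·0·9}·(+1)^0·(-1)^1 = -1.
v=3: a=3^2·(≡2), b=3^1·(≡1) mod 3; (2|3)=-1, (1|3)=+1; (−1)^{2·1·1}·(-1)^1·(+1)^2 = -1.
v=∞: 3059 > 0 and -690 < 0  ⇒  (a,b)_∞ = +1.
v=17: a=17^-4·(≡8), b=17^0·(≡6) mod 17; (8|17)=+1, (6|17)=-1; (−1)^{-4·0·8}·(+1)^0·(-1)^-4 = +1.
v=23: a=23^1·(≡3), b=23^1·(≡4) mod 23; (3|23)=+1, (4|23)=+1; (−1)^{1·1·11}·(+1)^1·(+1)^1 = -1.
v=7: a=7^1·(≡5), b=7^0·(≡6) mod 7; (5|7)=-1, (6|7)=-1; (−1)^{1·0·3}·(-1)^0·(-1)^1 = -1.
(3059, -690 / ℚ) ramifies at {3, 7, 19, 23}: a division algebra.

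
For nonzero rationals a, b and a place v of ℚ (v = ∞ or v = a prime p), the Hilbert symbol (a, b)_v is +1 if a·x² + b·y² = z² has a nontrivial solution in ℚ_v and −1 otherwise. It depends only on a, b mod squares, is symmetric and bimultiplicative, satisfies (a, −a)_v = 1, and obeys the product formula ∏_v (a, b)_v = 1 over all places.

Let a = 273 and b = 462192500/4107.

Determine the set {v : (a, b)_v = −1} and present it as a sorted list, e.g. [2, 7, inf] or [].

[]

Mod squares: a ≡ 273, b ≡ 231. Check v ∈ {∞, 2, 3, 5, 7, 11, 13, 37}.
v=2: v_2(a)=0, v_2(b)=2; units ≡ 1, 7 (mod 8); ε·ε+αω+βω = 0·1+0·0+2·0 ≡ 0  ⇒  (a,b)_2 = +1.
v=∞: 273 > 0 and 231 > 0  ⇒  (a,b)_∞ = +1.
v=5: a=5^0·(≡3), b=5^4·(≡4) mod 5; (3|5)=-1, (4|5)=+1; (−1)^{0·4·2}·(-1)^4·(+1)^0 = +1.
v=7: a=7^1·(≡4), b=7^5·(≡5) mod 7; (4|7)=+1, (5|7)=-1; (−1)^{1·5·3}·(+1)^5·(-1)^1 = +1.
v=3: a=3^1·(≡1), b=3^-1·(≡2) mod 3; (1|3)=+1, (2|3)=-1; (−1)^{1·-1·1}·(+1)^-1·(-1)^1 = +1.
v=13: a=13^1·(≡8), b=13^0·(≡10) mod 13; (8|13)=-1, (10|13)=+1; (−1)^{1·0·6}·(-1)^0·(+1)^1 = +1.
v=11: a=11^0·(≡9), b=11^1·(≡2) mod 11; (9|11)=+1, (2|11)=-1; (−1)^{0·1·5}·(+1)^1·(-1)^0 = +1.
v=37: a=37^0·(≡14), b=37^-2·(≡27) mod 37; (14|37)=-1, (27|37)=+1; (−1)^{0·-2·18}·(-1)^-2·(+1)^0 = +1.
Every local symbol is +1, so the conic 273·x² + 231·y² = z² has ℚ_v-points for all v and hence a ℚ-point; (a, b / ℚ) ≅ M_2(ℚ).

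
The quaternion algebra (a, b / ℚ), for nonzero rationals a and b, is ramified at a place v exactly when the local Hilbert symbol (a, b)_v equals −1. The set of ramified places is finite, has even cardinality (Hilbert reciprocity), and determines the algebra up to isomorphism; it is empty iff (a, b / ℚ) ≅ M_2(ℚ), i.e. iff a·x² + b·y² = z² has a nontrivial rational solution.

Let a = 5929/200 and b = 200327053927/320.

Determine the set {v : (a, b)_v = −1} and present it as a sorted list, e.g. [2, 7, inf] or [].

[2, 5]

(a, b) ≡ (2, 35) mod (ℚ^×)²; places V = {2, 5, 7, 11, 13, ∞}.
(a,b)_11: α=2, u≡8; β=2, v≡7 (mod 11); (8|11)=-1, (7|11)=-1; sign (−1)^0·-1^2·-1^2 = +1.
(a,b)_13: α=0, u≡8; β=6, v≡9 (mod 13); (8|13)=-1, (9|13)=+1; sign (−1)^0·-1^6·+1^0 = +1.
(a,b)_2: α=-3, β=-6; u≡1, v≡3 (mod 8); ε(u)ε(v)=0·1, αω(v)=-3·1, βω(u)=-6·0; sum ≡ 1  ⇒  -1.
(a,b)_5: α=-2, u≡3; β=-1, v≡3 (mod 5); (3|5)=-1, (3|5)=-1; sign (−1)^0·-1^-1·-1^-2 = -1.
(a,b)_7: α=2, u≡4; β=3, v≡6 (mod 7); (4|7)=+1, (6|7)=-1; sign (−1)^0·+1^3·-1^2 = +1.
(a,b)_∞: sgn(2)=+, sgn(35)=+, so +1.
Ram(2, 35) = {2, 5}; no ℚ_2-point on the conic.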